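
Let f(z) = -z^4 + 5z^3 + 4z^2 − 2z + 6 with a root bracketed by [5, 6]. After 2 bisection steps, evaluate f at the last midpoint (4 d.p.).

-15.8320

m = 5.5, f(m) = 32.8125 (+); new bracket [5.5, 6]
m = 5.75, f(m) = -15.832031 (−); new bracket [5.5, 5.75]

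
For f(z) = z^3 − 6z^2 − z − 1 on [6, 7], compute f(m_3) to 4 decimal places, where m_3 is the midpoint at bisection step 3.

-2.4355

m = 6.5, f(m) = 13.625 (+); new bracket [6, 6.5]
m = 6.25, f(m) = 2.515625 (+); new bracket [6, 6.25]
m = 6.125, f(m) = -2.435547 (−); new bracket [6.125, 6.25]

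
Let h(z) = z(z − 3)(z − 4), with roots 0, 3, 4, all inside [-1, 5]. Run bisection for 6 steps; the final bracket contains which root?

h(2) = 4 > 0, so the root lies in [-1, 2]
h(0.5) = 4.375 > 0, so the root lies in [-1, 0.5]
h(-0.25) = -3.453125 < 0, so the root lies in [-0.25, 0.5]
h(0.125) = 1.3926 > 0, so the root lies in [-0.25, 0.125]
h(-0.0625) = -0.7776 < 0, so the root lies in [-0.0625, 0.125]
h(0.03125) = 0.3682 > 0, so the root lies in [-0.0625, 0.03125]

0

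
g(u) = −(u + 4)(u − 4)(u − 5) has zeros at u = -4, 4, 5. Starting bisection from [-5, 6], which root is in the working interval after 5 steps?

-4

m = 0.5, g(m) = -70.875 (−); new bracket [-5, 0.5]
m = -2.25, g(m) = -79.296875 (−); new bracket [-5, -2.25]
m = -3.625, g(m) = -24.662109 (−); new bracket [-5, -3.625]
m = -4.3125, g(m) = 24.1907 (+); new bracket [-4.3125, -3.625]
m = -3.96875, g(m) = -2.2334 (−); new bracket [-4.3125, -3.96875]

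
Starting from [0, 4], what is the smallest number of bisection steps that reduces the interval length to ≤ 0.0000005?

23

Width after n steps is 4/2^n. Need 2^n ≥ 4/0.0000005 = 8000000.
2^22 = 4194304 < 8000000 ≤ 2^23 = 8388608, so n = 23.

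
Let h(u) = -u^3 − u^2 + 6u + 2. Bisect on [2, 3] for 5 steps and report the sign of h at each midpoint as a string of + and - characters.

--+-+

h(2.5) = -4.875 < 0, so the root lies in [2, 2.5]
h(2.25) = -0.953125 < 0, so the root lies in [2, 2.25]
h(2.125) = 0.638672 > 0, so the root lies in [2.125, 2.25]
h(2.1875) = -0.1277 < 0, so the root lies in [2.125, 2.1875]
h(2.15625) = 0.2628 > 0, so the root lies in [2.15625, 2.1875]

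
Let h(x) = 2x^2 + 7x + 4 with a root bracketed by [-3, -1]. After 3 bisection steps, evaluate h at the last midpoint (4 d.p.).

m = -2, h(m) = -2 (−); new bracket [-3, -2]
m = -2.5, h(m) = -1 (−); new bracket [-3, -2.5]
m = -2.75, h(m) = -0.125 (−); new bracket [-3, -2.75]

-0.1250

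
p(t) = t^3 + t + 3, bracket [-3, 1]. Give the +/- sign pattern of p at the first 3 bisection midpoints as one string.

p(-1) = 1 > 0, so the root lies in [-3, -1]
p(-2) = -7 < 0, so the root lies in [-2, -1]
p(-1.5) = -1.875 < 0, so the root lies in [-1.5, -1]

+--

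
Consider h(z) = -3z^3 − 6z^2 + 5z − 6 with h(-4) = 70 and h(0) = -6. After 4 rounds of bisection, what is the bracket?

h(-2) = -16 < 0, so the root lies in [-4, -2]
h(-3) = 6 > 0, so the root lies in [-3, -2]
h(-2.5) = -9.125 < 0, so the root lies in [-3, -2.5]
h(-2.75) = -2.7344 < 0, so the root lies in [-3, -2.75]

[-3, -2.75]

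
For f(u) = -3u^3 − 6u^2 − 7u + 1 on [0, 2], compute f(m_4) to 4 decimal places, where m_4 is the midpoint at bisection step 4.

midpoint 1: f = -15 < 0 → [0, 1]
midpoint 0.5: f = -4.375 < 0 → [0, 0.5]
midpoint 0.25: f = -1.171875 < 0 → [0, 0.25]
midpoint 0.125: f = 0.0254 > 0 → [0.125, 0.25]

0.0254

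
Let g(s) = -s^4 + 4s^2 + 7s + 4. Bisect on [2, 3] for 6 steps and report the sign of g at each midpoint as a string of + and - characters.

+-+-++

m = 2.5, g(m) = 7.4375 (+); new bracket [2.5, 3]
m = 2.75, g(m) = -3.691406 (−); new bracket [2.5, 2.75]
m = 2.625, g(m) = 2.456787 (+); new bracket [2.625, 2.75]
m = 2.6875, g(m) = -0.4636 (−); new bracket [2.625, 2.6875]
m = 2.65625, g(m) = 1.034 (+); new bracket [2.65625, 2.6875]
m = 2.671875, g(m) = 0.2947 (+); new bracket [2.671875, 2.6875]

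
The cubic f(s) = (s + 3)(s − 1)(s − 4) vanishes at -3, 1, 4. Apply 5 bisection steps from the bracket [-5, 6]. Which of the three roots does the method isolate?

-3

s = 0.5 gives f = 6.125, positive; keep [-5, 0.5]
s = -2.25 gives f = 15.234375, positive; keep [-5, -2.25]
s = -3.625 gives f = -22.041016, negative; keep [-3.625, -2.25]
s = -2.9375 gives f = 1.7073, positive; keep [-3.625, -2.9375]
s = -3.28125 gives f = -8.7674, negative; keep [-3.28125, -2.9375]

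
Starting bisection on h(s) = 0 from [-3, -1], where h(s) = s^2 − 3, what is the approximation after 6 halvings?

h(-2) = 1 > 0, so the root lies in [-2, -1]
h(-1.5) = -0.75 < 0, so the root lies in [-2, -1.5]
h(-1.75) = 0.0625 > 0, so the root lies in [-1.75, -1.5]
h(-1.625) = -0.3594 < 0, so the root lies in [-1.75, -1.625]
h(-1.6875) = -0.1523 < 0, so the root lies in [-1.75, -1.6875]
h(-1.71875) = -0.0459 < 0, so the root lies in [-1.75, -1.71875]

-1.71875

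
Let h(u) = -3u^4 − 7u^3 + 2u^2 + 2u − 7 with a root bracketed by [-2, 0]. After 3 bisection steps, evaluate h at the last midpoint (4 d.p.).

h(-1) = -3 < 0, so the root lies in [-2, -1]
h(-1.5) = 2.9375 > 0, so the root lies in [-1.5, -1]
h(-1.25) = -0.027344 < 0, so the root lies in [-1.5, -1.25]

-0.0273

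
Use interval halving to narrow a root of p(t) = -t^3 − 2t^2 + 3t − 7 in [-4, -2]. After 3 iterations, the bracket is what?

[-3.5, -3.25]

m = -3, p(m) = -7 (−); new bracket [-4, -3]
m = -3.5, p(m) = 0.875 (+); new bracket [-3.5, -3]
m = -3.25, p(m) = -3.546875 (−); new bracket [-3.5, -3.25]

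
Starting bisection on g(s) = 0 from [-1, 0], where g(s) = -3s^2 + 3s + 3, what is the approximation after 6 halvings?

s = -0.5 gives g = 0.75, positive; keep [-1, -0.5]
s = -0.75 gives g = -0.9375, negative; keep [-0.75, -0.5]
s = -0.625 gives g = -0.046875, negative; keep [-0.625, -0.5]
s = -0.5625 gives g = 0.3633, positive; keep [-0.625, -0.5625]
s = -0.59375 gives g = 0.1611, positive; keep [-0.625, -0.59375]
s = -0.609375 gives g = 0.0579, positive; keep [-0.625, -0.609375]

-0.609375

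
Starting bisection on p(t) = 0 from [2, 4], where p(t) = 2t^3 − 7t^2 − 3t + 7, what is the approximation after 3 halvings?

m = 3, p(m) = -11 (−); new bracket [3, 4]
m = 3.5, p(m) = -3.5 (−); new bracket [3.5, 4]
m = 3.75, p(m) = 2.78125 (+); new bracket [3.5, 3.75]

3.75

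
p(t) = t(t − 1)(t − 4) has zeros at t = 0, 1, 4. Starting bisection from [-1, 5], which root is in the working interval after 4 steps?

4

p(2) = -4 < 0, so the root lies in [2, 5]
p(3.5) = -4.375 < 0, so the root lies in [3.5, 5]
p(4.25) = 3.453125 > 0, so the root lies in [3.5, 4.25]
p(3.875) = -1.3926 < 0, so the root lies in [3.875, 4.25]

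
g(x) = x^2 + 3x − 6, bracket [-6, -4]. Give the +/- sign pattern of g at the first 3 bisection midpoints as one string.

midpoint -5: g = 4 > 0 → [-5, -4]
midpoint -4.5: g = 0.75 > 0 → [-4.5, -4]
midpoint -4.25: g = -0.6875 < 0 → [-4.5, -4.25]

++-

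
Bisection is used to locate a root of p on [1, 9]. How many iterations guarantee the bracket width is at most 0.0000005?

Width after n steps is 8/2^n. Need 2^n ≥ 8/0.0000005 = 16000000.
2^23 = 8388608 < 16000000 ≤ 2^24 = 16777216, so n = 24.

24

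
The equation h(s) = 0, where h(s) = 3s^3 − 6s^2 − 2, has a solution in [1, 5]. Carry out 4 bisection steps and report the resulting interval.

h(3) = 25 > 0, so the root lies in [1, 3]
h(2) = -2 < 0, so the root lies in [2, 3]
h(2.5) = 7.375 > 0, so the root lies in [2, 2.5]
h(2.25) = 1.7969 > 0, so the root lies in [2, 2.25]

[2, 2.25]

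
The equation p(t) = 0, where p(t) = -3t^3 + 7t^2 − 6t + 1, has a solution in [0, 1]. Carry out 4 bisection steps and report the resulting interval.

t = 0.5 gives p = -0.625, negative; keep [0, 0.5]
t = 0.25 gives p = -0.109375, negative; keep [0, 0.25]
t = 0.125 gives p = 0.353516, positive; keep [0.125, 0.25]
t = 0.1875 gives p = 0.1013, positive; keep [0.1875, 0.25]

[0.1875, 0.25]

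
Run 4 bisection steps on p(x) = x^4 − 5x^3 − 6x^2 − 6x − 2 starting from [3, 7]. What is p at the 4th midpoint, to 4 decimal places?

31.3008

p(5) = -182 < 0, so the root lies in [5, 7]
p(6) = -38 < 0, so the root lies in [6, 7]
p(6.5) = 117.4375 > 0, so the root lies in [6, 6.5]
p(6.25) = 31.3008 > 0, so the root lies in [6, 6.25]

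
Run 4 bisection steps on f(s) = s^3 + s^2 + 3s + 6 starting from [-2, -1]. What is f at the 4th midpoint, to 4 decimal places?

m = -1.5, f(m) = 0.375 (+); new bracket [-2, -1.5]
m = -1.75, f(m) = -1.546875 (−); new bracket [-1.75, -1.5]
m = -1.625, f(m) = -0.525391 (−); new bracket [-1.625, -1.5]
m = -1.5625, f(m) = -0.0608 (−); new bracket [-1.5625, -1.5]

-0.0608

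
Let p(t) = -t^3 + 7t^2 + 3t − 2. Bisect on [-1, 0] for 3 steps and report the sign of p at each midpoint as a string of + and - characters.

-+-

midpoint -0.5: p = -1.625 < 0 → [-1, -0.5]
midpoint -0.75: p = 0.109375 > 0 → [-0.75, -0.5]
midpoint -0.625: p = -0.896484 < 0 → [-0.75, -0.625]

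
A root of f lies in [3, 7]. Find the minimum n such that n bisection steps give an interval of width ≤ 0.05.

Width after n steps is 4/2^n. Need 2^n ≥ 4/0.05 = 80.
2^6 = 64 < 80 ≤ 2^7 = 128, so n = 7.

7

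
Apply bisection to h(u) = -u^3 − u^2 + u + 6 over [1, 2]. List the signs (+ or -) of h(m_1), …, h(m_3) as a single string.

u = 1.5 gives h = 1.875, positive; keep [1.5, 2]
u = 1.75 gives h = -0.671875, negative; keep [1.5, 1.75]
u = 1.625 gives h = 0.693359, positive; keep [1.625, 1.75]

+-+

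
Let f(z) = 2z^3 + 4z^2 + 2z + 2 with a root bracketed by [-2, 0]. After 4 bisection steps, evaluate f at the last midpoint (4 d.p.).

m = -1, f(m) = 2 (+); new bracket [-2, -1]
m = -1.5, f(m) = 1.25 (+); new bracket [-2, -1.5]
m = -1.75, f(m) = 0.03125 (+); new bracket [-2, -1.75]
m = -1.875, f(m) = -0.8711 (−); new bracket [-1.875, -1.75]

-0.8711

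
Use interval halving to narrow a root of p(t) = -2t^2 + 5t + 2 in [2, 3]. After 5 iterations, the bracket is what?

[2.84375, 2.875]

m = 2.5, p(m) = 2 (+); new bracket [2.5, 3]
m = 2.75, p(m) = 0.625 (+); new bracket [2.75, 3]
m = 2.875, p(m) = -0.15625 (−); new bracket [2.75, 2.875]
m = 2.8125, p(m) = 0.2422 (+); new bracket [2.8125, 2.875]
m = 2.84375, p(m) = 0.0449 (+); new bracket [2.84375, 2.875]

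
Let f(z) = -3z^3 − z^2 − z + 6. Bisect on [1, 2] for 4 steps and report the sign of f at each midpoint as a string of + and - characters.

---+

m = 1.5, f(m) = -7.875 (−); new bracket [1, 1.5]
m = 1.25, f(m) = -2.671875 (−); new bracket [1, 1.25]
m = 1.125, f(m) = -0.662109 (−); new bracket [1, 1.125]
m = 1.0625, f(m) = 0.2102 (+); new bracket [1.0625, 1.125]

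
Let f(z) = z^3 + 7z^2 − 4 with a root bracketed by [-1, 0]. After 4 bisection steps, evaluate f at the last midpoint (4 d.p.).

z = -0.5 gives f = -2.375, negative; keep [-1, -0.5]
z = -0.75 gives f = -0.484375, negative; keep [-1, -0.75]
z = -0.875 gives f = 0.689453, positive; keep [-0.875, -0.75]
z = -0.8125 gives f = 0.0847, positive; keep [-0.8125, -0.75]

0.0847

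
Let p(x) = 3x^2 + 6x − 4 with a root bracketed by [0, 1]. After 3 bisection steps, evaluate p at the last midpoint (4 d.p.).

m = 0.5, p(m) = -0.25 (−); new bracket [0.5, 1]
m = 0.75, p(m) = 2.1875 (+); new bracket [0.5, 0.75]
m = 0.625, p(m) = 0.921875 (+); new bracket [0.5, 0.625]

0.9219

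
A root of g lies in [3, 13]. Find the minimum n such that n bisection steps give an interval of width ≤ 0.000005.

21

Width after n steps is 10/2^n. Need 2^n ≥ 10/0.000005 = 2000000.
2^20 = 1048576 < 2000000 ≤ 2^21 = 2097152, so n = 21.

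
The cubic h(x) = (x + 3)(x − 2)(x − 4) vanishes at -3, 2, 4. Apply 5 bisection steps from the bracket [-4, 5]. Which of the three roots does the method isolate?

midpoint 0.5: h = 18.375 > 0 → [-4, 0.5]
midpoint -1.75: h = 26.953125 > 0 → [-4, -1.75]
midpoint -2.875: h = 4.189453 > 0 → [-4, -2.875]
midpoint -3.4375: h = -17.6931 < 0 → [-3.4375, -2.875]
midpoint -3.15625: h = -5.7655 < 0 → [-3.15625, -2.875]

-3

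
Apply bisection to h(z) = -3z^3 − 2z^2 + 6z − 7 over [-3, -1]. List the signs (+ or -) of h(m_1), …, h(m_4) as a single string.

-+++

h(-2) = -3 < 0, so the root lies in [-3, -2]
h(-2.5) = 12.375 > 0, so the root lies in [-2.5, -2]
h(-2.25) = 3.546875 > 0, so the root lies in [-2.25, -2]
h(-2.125) = 0.0059 > 0, so the root lies in [-2.125, -2]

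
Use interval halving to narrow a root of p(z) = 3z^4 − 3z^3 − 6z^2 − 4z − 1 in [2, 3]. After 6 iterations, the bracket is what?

[2.203125, 2.21875]

m = 2.5, p(m) = 21.8125 (+); new bracket [2, 2.5]
m = 2.25, p(m) = 2.339844 (+); new bracket [2, 2.25]
m = 2.125, p(m) = -4.208252 (−); new bracket [2.125, 2.25]
m = 2.1875, p(m) = -1.1704 (−); new bracket [2.1875, 2.25]
m = 2.21875, p(m) = 0.5236 (+); new bracket [2.1875, 2.21875]
m = 2.203125, p(m) = -0.3384 (−); new bracket [2.203125, 2.21875]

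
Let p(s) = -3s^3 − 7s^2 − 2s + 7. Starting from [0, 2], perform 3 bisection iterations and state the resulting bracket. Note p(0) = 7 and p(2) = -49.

[0.75, 1]

s = 1 gives p = -5, negative; keep [0, 1]
s = 0.5 gives p = 3.875, positive; keep [0.5, 1]
s = 0.75 gives p = 0.296875, positive; keep [0.75, 1]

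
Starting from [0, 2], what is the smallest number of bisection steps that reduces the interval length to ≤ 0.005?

9

Width after n steps is 2/2^n. Need 2^n ≥ 2/0.005 = 400.
2^8 = 256 < 400 ≤ 2^9 = 512, so n = 9.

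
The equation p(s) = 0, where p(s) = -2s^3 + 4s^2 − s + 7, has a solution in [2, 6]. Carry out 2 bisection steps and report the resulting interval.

[2, 3]

p(4) = -61 < 0, so the root lies in [2, 4]
p(3) = -14 < 0, so the root lies in [2, 3]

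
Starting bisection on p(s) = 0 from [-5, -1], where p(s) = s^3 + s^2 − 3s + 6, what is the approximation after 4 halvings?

-2.75

p(-3) = -3 < 0, so the root lies in [-3, -1]
p(-2) = 8 > 0, so the root lies in [-3, -2]
p(-2.5) = 4.125 > 0, so the root lies in [-3, -2.5]
p(-2.75) = 1.0156 > 0, so the root lies in [-3, -2.75]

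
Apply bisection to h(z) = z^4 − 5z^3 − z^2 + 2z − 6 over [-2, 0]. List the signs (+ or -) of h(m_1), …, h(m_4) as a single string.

-++-

h(-1) = -3 < 0, so the root lies in [-2, -1]
h(-1.5) = 10.6875 > 0, so the root lies in [-1.5, -1]
h(-1.25) = 2.144531 > 0, so the root lies in [-1.25, -1]
h(-1.125) = -0.7947 < 0, so the root lies in [-1.25, -1.125]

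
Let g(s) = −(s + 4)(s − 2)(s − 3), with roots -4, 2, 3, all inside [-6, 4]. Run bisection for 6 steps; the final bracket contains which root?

s = -1 gives g = -36, negative; keep [-6, -1]
s = -3.5 gives g = -17.875, negative; keep [-6, -3.5]
s = -4.75 gives g = 39.234375, positive; keep [-4.75, -3.5]
s = -4.125 gives g = 5.4551, positive; keep [-4.125, -3.5]
s = -3.8125 gives g = -7.4246, negative; keep [-4.125, -3.8125]
s = -3.96875 gives g = -1.2998, negative; keep [-4.125, -3.96875]

-4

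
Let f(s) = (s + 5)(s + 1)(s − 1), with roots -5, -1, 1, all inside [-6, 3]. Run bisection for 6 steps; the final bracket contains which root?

s = -1.5 gives f = 4.375, positive; keep [-6, -1.5]
s = -3.75 gives f = 16.328125, positive; keep [-6, -3.75]
s = -4.875 gives f = 2.845703, positive; keep [-6, -4.875]
s = -5.4375 gives f = -12.4978, negative; keep [-5.4375, -4.875]
s = -5.15625 gives f = -3.998, negative; keep [-5.15625, -4.875]
s = -5.015625 gives f = -0.3774, negative; keep [-5.015625, -4.875]

-5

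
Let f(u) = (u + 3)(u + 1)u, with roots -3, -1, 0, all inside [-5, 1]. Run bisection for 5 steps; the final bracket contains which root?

-3

f(-2) = 2 > 0, so the root lies in [-5, -2]
f(-3.5) = -4.375 < 0, so the root lies in [-3.5, -2]
f(-2.75) = 1.203125 > 0, so the root lies in [-3.5, -2.75]
f(-3.125) = -0.8301 < 0, so the root lies in [-3.125, -2.75]
f(-2.9375) = 0.3557 > 0, so the root lies in [-3.125, -2.9375]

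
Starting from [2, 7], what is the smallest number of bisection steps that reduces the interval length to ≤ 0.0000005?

Width after n steps is 5/2^n. Need 2^n ≥ 5/0.0000005 = 10000000.
2^23 = 8388608 < 10000000 ≤ 2^24 = 16777216, so n = 24.

24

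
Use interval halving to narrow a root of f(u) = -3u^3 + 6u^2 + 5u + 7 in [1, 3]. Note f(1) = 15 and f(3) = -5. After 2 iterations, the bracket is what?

u = 2 gives f = 17, positive; keep [2, 3]
u = 2.5 gives f = 10.125, positive; keep [2.5, 3]

[2.5, 3]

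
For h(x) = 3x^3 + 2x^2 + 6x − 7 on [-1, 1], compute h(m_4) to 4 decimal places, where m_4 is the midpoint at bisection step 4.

midpoint 0: h = -7 < 0 → [0, 1]
midpoint 0.5: h = -3.125 < 0 → [0.5, 1]
midpoint 0.75: h = -0.109375 < 0 → [0.75, 1]
midpoint 0.875: h = 1.791 > 0 → [0.75, 0.875]

1.7910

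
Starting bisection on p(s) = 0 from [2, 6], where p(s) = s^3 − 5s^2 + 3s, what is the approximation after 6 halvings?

4.3125

p(4) = -4 < 0, so the root lies in [4, 6]
p(5) = 15 > 0, so the root lies in [4, 5]
p(4.5) = 3.375 > 0, so the root lies in [4, 4.5]
p(4.25) = -0.7969 < 0, so the root lies in [4.25, 4.5]
p(4.375) = 1.1621 > 0, so the root lies in [4.25, 4.375]
p(4.3125) = 0.1516 > 0, so the root lies in [4.25, 4.3125]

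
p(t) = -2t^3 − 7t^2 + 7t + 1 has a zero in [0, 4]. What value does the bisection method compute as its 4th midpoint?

0.75

midpoint 2: p = -29 < 0 → [0, 2]
midpoint 1: p = -1 < 0 → [0, 1]
midpoint 0.5: p = 2.5 > 0 → [0.5, 1]
midpoint 0.75: p = 1.4688 > 0 → [0.75, 1]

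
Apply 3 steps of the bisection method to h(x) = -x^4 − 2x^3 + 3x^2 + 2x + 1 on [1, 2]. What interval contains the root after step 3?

[1.375, 1.5]

x = 1.5 gives h = -1.0625, negative; keep [1, 1.5]
x = 1.25 gives h = 1.839844, positive; keep [1.25, 1.5]
x = 1.375 gives h = 0.648193, positive; keep [1.375, 1.5]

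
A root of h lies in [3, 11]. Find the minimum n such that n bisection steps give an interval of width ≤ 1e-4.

Width after n steps is 8/2^n. Need 2^n ≥ 8/1e-4 = 80000.
2^16 = 65536 < 80000 ≤ 2^17 = 131072, so n = 17.

17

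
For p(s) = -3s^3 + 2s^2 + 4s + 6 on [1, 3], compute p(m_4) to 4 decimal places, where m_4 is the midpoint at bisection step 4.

0.7559

p(2) = -2 < 0, so the root lies in [1, 2]
p(1.5) = 6.375 > 0, so the root lies in [1.5, 2]
p(1.75) = 3.046875 > 0, so the root lies in [1.75, 2]
p(1.875) = 0.7559 > 0, so the root lies in [1.875, 2]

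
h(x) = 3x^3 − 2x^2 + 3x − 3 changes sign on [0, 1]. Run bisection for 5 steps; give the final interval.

x = 0.5 gives h = -1.625, negative; keep [0.5, 1]
x = 0.75 gives h = -0.609375, negative; keep [0.75, 1]
x = 0.875 gives h = 0.103516, positive; keep [0.75, 0.875]
x = 0.8125 gives h = -0.2737, negative; keep [0.8125, 0.875]
x = 0.84375 gives h = -0.0905, negative; keep [0.84375, 0.875]

[0.84375, 0.875]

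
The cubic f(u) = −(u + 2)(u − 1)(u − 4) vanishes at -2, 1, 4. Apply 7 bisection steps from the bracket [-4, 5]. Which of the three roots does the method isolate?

-2

midpoint 0.5: f = -4.375 < 0 → [-4, 0.5]
midpoint -1.75: f = -3.953125 < 0 → [-4, -1.75]
midpoint -2.875: f = 23.310547 > 0 → [-2.875, -1.75]
midpoint -2.3125: f = 6.5344 > 0 → [-2.3125, -1.75]
midpoint -2.03125: f = 0.5713 > 0 → [-2.03125, -1.75]
midpoint -1.890625: f = -1.8624 < 0 → [-2.03125, -1.890625]
midpoint -1.9609375: f = -0.6895 < 0 → [-2.03125, -1.9609375]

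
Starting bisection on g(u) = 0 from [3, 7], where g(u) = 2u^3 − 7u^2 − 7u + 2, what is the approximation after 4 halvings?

4.25

u = 5 gives g = 42, positive; keep [3, 5]
u = 4 gives g = -10, negative; keep [4, 5]
u = 4.5 gives g = 11, positive; keep [4, 4.5]
u = 4.25 gives g = -0.6562, negative; keep [4.25, 4.5]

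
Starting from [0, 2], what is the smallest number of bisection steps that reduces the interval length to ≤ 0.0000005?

22

Width after n steps is 2/2^n. Need 2^n ≥ 2/0.0000005 = 4000000.
2^21 = 2097152 < 4000000 ≤ 2^22 = 4194304, so n = 22.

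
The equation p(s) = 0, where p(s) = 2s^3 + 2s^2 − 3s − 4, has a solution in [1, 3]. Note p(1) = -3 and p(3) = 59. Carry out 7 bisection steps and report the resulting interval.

[1.296875, 1.3125]

p(2) = 14 > 0, so the root lies in [1, 2]
p(1.5) = 2.75 > 0, so the root lies in [1, 1.5]
p(1.25) = -0.71875 < 0, so the root lies in [1.25, 1.5]
p(1.375) = 0.8555 > 0, so the root lies in [1.25, 1.375]
p(1.3125) = 0.0298 > 0, so the root lies in [1.25, 1.3125]
p(1.28125) = -0.3539 < 0, so the root lies in [1.28125, 1.3125]
p(1.296875) = -0.1645 < 0, so the root lies in [1.296875, 1.3125]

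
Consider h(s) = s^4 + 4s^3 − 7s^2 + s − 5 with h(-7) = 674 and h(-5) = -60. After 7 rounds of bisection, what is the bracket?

[-5.375, -5.359375]

midpoint -6: h = 169 > 0 → [-6, -5]
midpoint -5.5: h = 27.3125 > 0 → [-5.5, -5]
midpoint -5.25: h = -22.308594 < 0 → [-5.5, -5.25]
midpoint -5.375: h = 0.9104 > 0 → [-5.375, -5.25]
midpoint -5.3125: h = -11.0842 < 0 → [-5.375, -5.3125]
midpoint -5.34375: h = -5.1848 < 0 → [-5.375, -5.34375]
midpoint -5.359375: h = -2.1618 < 0 → [-5.375, -5.359375]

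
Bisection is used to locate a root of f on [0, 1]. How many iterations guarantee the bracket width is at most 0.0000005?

21

Width after n steps is 1/2^n. Need 2^n ≥ 1/0.0000005 = 2000000.
2^20 = 1048576 < 2000000 ≤ 2^21 = 2097152, so n = 21.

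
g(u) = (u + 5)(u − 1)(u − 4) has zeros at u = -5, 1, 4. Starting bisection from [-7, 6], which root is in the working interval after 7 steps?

-5

g(-0.5) = 30.375 > 0, so the root lies in [-7, -0.5]
g(-3.75) = 46.015625 > 0, so the root lies in [-7, -3.75]
g(-5.375) = -22.412109 < 0, so the root lies in [-5.375, -3.75]
g(-4.5625) = 20.8376 > 0, so the root lies in [-5.375, -4.5625]
g(-4.96875) = 1.6729 > 0, so the root lies in [-5.375, -4.96875]
g(-5.171875) = -9.7294 < 0, so the root lies in [-5.171875, -4.96875]
g(-5.0703125) = -3.8714 < 0, so the root lies in [-5.0703125, -4.96875]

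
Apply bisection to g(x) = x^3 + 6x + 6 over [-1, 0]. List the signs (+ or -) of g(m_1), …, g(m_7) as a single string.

x = -0.5 gives g = 2.875, positive; keep [-1, -0.5]
x = -0.75 gives g = 1.078125, positive; keep [-1, -0.75]
x = -0.875 gives g = 0.080078, positive; keep [-1, -0.875]
x = -0.9375 gives g = -0.449, negative; keep [-0.9375, -0.875]
x = -0.90625 gives g = -0.1818, negative; keep [-0.90625, -0.875]
x = -0.890625 gives g = -0.0502, negative; keep [-0.890625, -0.875]
x = -0.8828125 gives g = 0.0151, positive; keep [-0.890625, -0.8828125]

+++---+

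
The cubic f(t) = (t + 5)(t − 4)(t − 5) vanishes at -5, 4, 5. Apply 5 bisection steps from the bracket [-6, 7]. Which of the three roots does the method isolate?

-5

m = 0.5, f(m) = 86.625 (+); new bracket [-6, 0.5]
m = -2.75, f(m) = 117.703125 (+); new bracket [-6, -2.75]
m = -4.375, f(m) = 49.072266 (+); new bracket [-6, -4.375]
m = -5.1875, f(m) = -17.5496 (−); new bracket [-5.1875, -4.375]
m = -4.78125, f(m) = 18.7888 (+); new bracket [-5.1875, -4.78125]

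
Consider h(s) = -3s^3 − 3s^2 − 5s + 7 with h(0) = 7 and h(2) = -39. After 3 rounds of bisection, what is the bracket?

[0.75, 1]

s = 1 gives h = -4, negative; keep [0, 1]
s = 0.5 gives h = 3.375, positive; keep [0.5, 1]
s = 0.75 gives h = 0.296875, positive; keep [0.75, 1]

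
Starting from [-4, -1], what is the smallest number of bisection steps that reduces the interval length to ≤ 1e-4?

15

Width after n steps is 3/2^n. Need 2^n ≥ 3/1e-4 = 30000.
2^14 = 16384 < 30000 ≤ 2^15 = 32768, so n = 15.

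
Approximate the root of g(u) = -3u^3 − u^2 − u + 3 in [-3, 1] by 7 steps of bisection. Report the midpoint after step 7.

0.78125

u = -1 gives g = 6, positive; keep [-1, 1]
u = 0 gives g = 3, positive; keep [0, 1]
u = 0.5 gives g = 1.875, positive; keep [0.5, 1]
u = 0.75 gives g = 0.4219, positive; keep [0.75, 1]
u = 0.875 gives g = -0.6504, negative; keep [0.75, 0.875]
u = 0.8125 gives g = -0.0818, negative; keep [0.75, 0.8125]
u = 0.78125 gives g = 0.1779, positive; keep [0.78125, 0.8125]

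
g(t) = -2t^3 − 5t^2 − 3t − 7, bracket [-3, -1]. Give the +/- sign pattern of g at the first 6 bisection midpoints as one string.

m = -2, g(m) = -5 (−); new bracket [-3, -2]
m = -2.5, g(m) = 0.5 (+); new bracket [-2.5, -2]
m = -2.25, g(m) = -2.78125 (−); new bracket [-2.5, -2.25]
m = -2.375, g(m) = -1.2852 (−); new bracket [-2.5, -2.375]
m = -2.4375, g(m) = -0.4302 (−); new bracket [-2.5, -2.4375]
m = -2.46875, g(m) = 0.0253 (+); new bracket [-2.46875, -2.4375]

-+---+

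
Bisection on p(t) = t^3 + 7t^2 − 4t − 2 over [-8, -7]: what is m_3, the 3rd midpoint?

m = -7.5, p(m) = -0.125 (−); new bracket [-7.5, -7]
m = -7.25, p(m) = 13.859375 (+); new bracket [-7.5, -7.25]
m = -7.375, p(m) = 7.103516 (+); new bracket [-7.5, -7.375]

-7.375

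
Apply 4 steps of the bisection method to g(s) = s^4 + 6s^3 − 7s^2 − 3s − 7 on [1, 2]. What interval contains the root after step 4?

g(1.5) = -1.9375 < 0, so the root lies in [1.5, 2]
g(1.75) = 7.847656 > 0, so the root lies in [1.5, 1.75]
g(1.625) = 2.359619 > 0, so the root lies in [1.5, 1.625]
g(1.5625) = 0.0713 > 0, so the root lies in [1.5, 1.5625]

[1.5, 1.5625]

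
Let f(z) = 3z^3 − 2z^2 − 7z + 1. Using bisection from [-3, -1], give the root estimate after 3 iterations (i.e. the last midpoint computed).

-1.25

m = -2, f(m) = -17 (−); new bracket [-2, -1]
m = -1.5, f(m) = -3.125 (−); new bracket [-1.5, -1]
m = -1.25, f(m) = 0.765625 (+); new bracket [-1.5, -1.25]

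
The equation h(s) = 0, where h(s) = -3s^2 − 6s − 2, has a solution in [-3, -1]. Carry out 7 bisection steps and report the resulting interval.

[-1.578125, -1.5625]

midpoint -2: h = -2 < 0 → [-2, -1]
midpoint -1.5: h = 0.25 > 0 → [-2, -1.5]
midpoint -1.75: h = -0.6875 < 0 → [-1.75, -1.5]
midpoint -1.625: h = -0.1719 < 0 → [-1.625, -1.5]
midpoint -1.5625: h = 0.0508 > 0 → [-1.625, -1.5625]
midpoint -1.59375: h = -0.0576 < 0 → [-1.59375, -1.5625]
midpoint -1.578125: h = -0.0027 < 0 → [-1.578125, -1.5625]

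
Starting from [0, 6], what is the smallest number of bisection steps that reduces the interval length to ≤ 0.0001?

16

Width after n steps is 6/2^n. Need 2^n ≥ 6/0.0001 = 60000.
2^15 = 32768 < 60000 ≤ 2^16 = 65536, so n = 16.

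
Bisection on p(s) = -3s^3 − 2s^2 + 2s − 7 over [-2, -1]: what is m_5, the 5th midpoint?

-1.78125

midpoint -1.5: p = -4.375 < 0 → [-2, -1.5]
midpoint -1.75: p = -0.546875 < 0 → [-2, -1.75]
midpoint -1.875: p = 1.994141 > 0 → [-1.875, -1.75]
midpoint -1.8125: p = 0.6677 > 0 → [-1.8125, -1.75]
midpoint -1.78125: p = 0.0467 > 0 → [-1.78125, -1.75]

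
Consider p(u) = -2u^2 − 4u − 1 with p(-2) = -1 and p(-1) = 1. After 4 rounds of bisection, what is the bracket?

[-1.75, -1.6875]

u = -1.5 gives p = 0.5, positive; keep [-2, -1.5]
u = -1.75 gives p = -0.125, negative; keep [-1.75, -1.5]
u = -1.625 gives p = 0.21875, positive; keep [-1.75, -1.625]
u = -1.6875 gives p = 0.0547, positive; keep [-1.75, -1.6875]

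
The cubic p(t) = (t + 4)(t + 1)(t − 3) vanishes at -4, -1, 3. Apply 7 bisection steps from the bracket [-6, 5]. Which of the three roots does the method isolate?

3

m = -0.5, p(m) = -6.125 (−); new bracket [-0.5, 5]
m = 2.25, p(m) = -15.234375 (−); new bracket [2.25, 5]
m = 3.625, p(m) = 22.041016 (+); new bracket [2.25, 3.625]
m = 2.9375, p(m) = -1.7073 (−); new bracket [2.9375, 3.625]
m = 3.28125, p(m) = 8.7674 (+); new bracket [2.9375, 3.28125]
m = 3.109375, p(m) = 3.1954 (+); new bracket [2.9375, 3.109375]
m = 3.0234375, p(m) = 0.6623 (+); new bracket [2.9375, 3.0234375]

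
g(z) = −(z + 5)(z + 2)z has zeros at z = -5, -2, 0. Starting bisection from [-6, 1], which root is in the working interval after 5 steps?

m = -2.5, g(m) = -3.125 (−); new bracket [-6, -2.5]
m = -4.25, g(m) = -7.171875 (−); new bracket [-6, -4.25]
m = -5.125, g(m) = 2.001953 (+); new bracket [-5.125, -4.25]
m = -4.6875, g(m) = -3.9368 (−); new bracket [-5.125, -4.6875]
m = -4.90625, g(m) = -1.3368 (−); new bracket [-5.125, -4.90625]

-5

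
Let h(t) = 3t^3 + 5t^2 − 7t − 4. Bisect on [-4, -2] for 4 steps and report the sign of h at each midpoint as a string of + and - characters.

t = -3 gives h = -19, negative; keep [-3, -2]
t = -2.5 gives h = -2.125, negative; keep [-2.5, -2]
t = -2.25 gives h = 2.890625, positive; keep [-2.5, -2.25]
t = -2.375 gives h = 0.6387, positive; keep [-2.5, -2.375]

--++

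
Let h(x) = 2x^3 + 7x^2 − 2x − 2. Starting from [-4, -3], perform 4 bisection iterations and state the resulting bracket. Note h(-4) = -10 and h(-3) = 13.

[-3.75, -3.6875]

x = -3.5 gives h = 5, positive; keep [-4, -3.5]
x = -3.75 gives h = -1.53125, negative; keep [-3.75, -3.5]
x = -3.625 gives h = 1.964844, positive; keep [-3.75, -3.625]
x = -3.6875 gives h = 0.2759, positive; keep [-3.75, -3.6875]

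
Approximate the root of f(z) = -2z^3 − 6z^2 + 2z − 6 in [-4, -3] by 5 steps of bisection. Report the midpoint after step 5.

z = -3.5 gives f = -0.75, negative; keep [-4, -3.5]
z = -3.75 gives f = 7.59375, positive; keep [-3.75, -3.5]
z = -3.625 gives f = 3.175781, positive; keep [-3.625, -3.5]
z = -3.5625 gives f = 1.1528, positive; keep [-3.5625, -3.5]
z = -3.53125 gives f = 0.1866, positive; keep [-3.53125, -3.5]

-3.53125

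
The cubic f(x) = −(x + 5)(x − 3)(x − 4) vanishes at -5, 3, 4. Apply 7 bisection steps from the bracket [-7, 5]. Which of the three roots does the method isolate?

f(-1) = -80 < 0, so the root lies in [-7, -1]
f(-4) = -56 < 0, so the root lies in [-7, -4]
f(-5.5) = 40.375 > 0, so the root lies in [-5.5, -4]
f(-4.75) = -16.9531 < 0, so the root lies in [-5.5, -4.75]
f(-5.125) = 9.2676 > 0, so the root lies in [-5.125, -4.75]
f(-4.9375) = -4.4338 < 0, so the root lies in [-5.125, -4.9375]
f(-5.03125) = 2.2666 > 0, so the root lies in [-5.03125, -4.9375]

-5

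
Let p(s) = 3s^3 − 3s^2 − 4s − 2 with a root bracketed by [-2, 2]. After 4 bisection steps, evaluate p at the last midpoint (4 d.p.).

-2.1094

midpoint 0: p = -2 < 0 → [0, 2]
midpoint 1: p = -6 < 0 → [1, 2]
midpoint 1.5: p = -4.625 < 0 → [1.5, 2]
midpoint 1.75: p = -2.1094 < 0 → [1.75, 2]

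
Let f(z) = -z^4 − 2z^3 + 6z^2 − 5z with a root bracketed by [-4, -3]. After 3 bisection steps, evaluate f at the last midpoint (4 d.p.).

0.3708

midpoint -3.5: f = 26.6875 > 0 → [-4, -3.5]
midpoint -3.75: f = 10.839844 > 0 → [-4, -3.75]
midpoint -3.875: f = 0.37085 > 0 → [-4, -3.875]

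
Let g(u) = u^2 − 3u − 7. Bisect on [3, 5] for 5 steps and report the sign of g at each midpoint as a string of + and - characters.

midpoint 4: g = -3 < 0 → [4, 5]
midpoint 4.5: g = -0.25 < 0 → [4.5, 5]
midpoint 4.75: g = 1.3125 > 0 → [4.5, 4.75]
midpoint 4.625: g = 0.5156 > 0 → [4.5, 4.625]
midpoint 4.5625: g = 0.1289 > 0 → [4.5, 4.5625]

--+++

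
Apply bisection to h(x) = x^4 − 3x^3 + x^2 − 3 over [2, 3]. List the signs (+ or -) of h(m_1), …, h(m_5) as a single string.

--+++

midpoint 2.5: h = -4.5625 < 0 → [2.5, 3]
midpoint 2.75: h = -0.636719 < 0 → [2.75, 3]
midpoint 2.875: h = 2.295166 > 0 → [2.75, 2.875]
midpoint 2.8125: h = 0.7388 > 0 → [2.75, 2.8125]
midpoint 2.78125: h = 0.0292 > 0 → [2.75, 2.78125]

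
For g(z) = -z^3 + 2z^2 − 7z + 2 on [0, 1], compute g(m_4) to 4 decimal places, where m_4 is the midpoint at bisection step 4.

g(0.5) = -1.125 < 0, so the root lies in [0, 0.5]
g(0.25) = 0.359375 > 0, so the root lies in [0.25, 0.5]
g(0.375) = -0.396484 < 0, so the root lies in [0.25, 0.375]
g(0.3125) = -0.0227 < 0, so the root lies in [0.25, 0.3125]

-0.0227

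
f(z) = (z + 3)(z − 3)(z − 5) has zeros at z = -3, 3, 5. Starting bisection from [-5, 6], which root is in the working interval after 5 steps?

midpoint 0.5: f = 39.375 > 0 → [-5, 0.5]
midpoint -2.25: f = 28.546875 > 0 → [-5, -2.25]
midpoint -3.625: f = -35.712891 < 0 → [-3.625, -2.25]
midpoint -2.9375: f = 2.9456 > 0 → [-3.625, -2.9375]
midpoint -3.28125: f = -14.6297 < 0 → [-3.28125, -2.9375]

-3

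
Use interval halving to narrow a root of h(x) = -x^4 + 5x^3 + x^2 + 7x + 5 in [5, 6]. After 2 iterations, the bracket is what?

[5.25, 5.5]

midpoint 5.5: h = -9.4375 < 0 → [5, 5.5]
midpoint 5.25: h = 33.136719 > 0 → [5.25, 5.5]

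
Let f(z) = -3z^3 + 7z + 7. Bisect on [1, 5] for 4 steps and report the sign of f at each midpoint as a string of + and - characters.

z = 3 gives f = -53, negative; keep [1, 3]
z = 2 gives f = -3, negative; keep [1, 2]
z = 1.5 gives f = 7.375, positive; keep [1.5, 2]
z = 1.75 gives f = 3.1719, positive; keep [1.75, 2]

--++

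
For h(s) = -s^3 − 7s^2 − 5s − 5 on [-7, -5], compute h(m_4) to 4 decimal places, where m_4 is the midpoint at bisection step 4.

1.4746

m = -6, h(m) = -11 (−); new bracket [-7, -6]
m = -6.5, h(m) = 6.375 (+); new bracket [-6.5, -6]
m = -6.25, h(m) = -3.046875 (−); new bracket [-6.5, -6.25]
m = -6.375, h(m) = 1.4746 (+); new bracket [-6.375, -6.25]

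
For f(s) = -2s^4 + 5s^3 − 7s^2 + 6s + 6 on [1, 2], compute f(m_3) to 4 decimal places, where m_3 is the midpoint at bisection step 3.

midpoint 1.5: f = 6 > 0 → [1.5, 2]
midpoint 1.75: f = 3.101562 > 0 → [1.75, 2]
midpoint 1.875: f = 0.880371 > 0 → [1.875, 2]

0.8804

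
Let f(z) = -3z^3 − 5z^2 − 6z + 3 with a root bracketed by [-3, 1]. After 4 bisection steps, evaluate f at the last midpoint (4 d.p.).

1.1406

z = -1 gives f = 7, positive; keep [-1, 1]
z = 0 gives f = 3, positive; keep [0, 1]
z = 0.5 gives f = -1.625, negative; keep [0, 0.5]
z = 0.25 gives f = 1.1406, positive; keep [0.25, 0.5]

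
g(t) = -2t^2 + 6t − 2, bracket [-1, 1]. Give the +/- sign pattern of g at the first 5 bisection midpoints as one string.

-+--+

midpoint 0: g = -2 < 0 → [0, 1]
midpoint 0.5: g = 0.5 > 0 → [0, 0.5]
midpoint 0.25: g = -0.625 < 0 → [0.25, 0.5]
midpoint 0.375: g = -0.0312 < 0 → [0.375, 0.5]
midpoint 0.4375: g = 0.2422 > 0 → [0.375, 0.4375]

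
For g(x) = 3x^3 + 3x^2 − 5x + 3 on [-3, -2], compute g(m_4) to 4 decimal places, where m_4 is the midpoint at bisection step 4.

-0.2468

g(-2.5) = -12.625 < 0, so the root lies in [-2.5, -2]
g(-2.25) = -4.734375 < 0, so the root lies in [-2.25, -2]
g(-2.125) = -1.615234 < 0, so the root lies in [-2.125, -2]
g(-2.0625) = -0.2468 < 0, so the root lies in [-2.0625, -2]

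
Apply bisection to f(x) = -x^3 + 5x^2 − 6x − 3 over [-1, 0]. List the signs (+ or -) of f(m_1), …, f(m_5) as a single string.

+-+--

m = -0.5, f(m) = 1.375 (+); new bracket [-0.5, 0]
m = -0.25, f(m) = -1.171875 (−); new bracket [-0.5, -0.25]
m = -0.375, f(m) = 0.005859 (+); new bracket [-0.375, -0.25]
m = -0.3125, f(m) = -0.6062 (−); new bracket [-0.375, -0.3125]
m = -0.34375, f(m) = -0.3061 (−); new bracket [-0.375, -0.34375]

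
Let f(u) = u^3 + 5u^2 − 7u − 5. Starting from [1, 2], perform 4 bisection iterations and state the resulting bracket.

[1.5, 1.5625]

f(1.5) = -0.875 < 0, so the root lies in [1.5, 2]
f(1.75) = 3.421875 > 0, so the root lies in [1.5, 1.75]
f(1.625) = 1.119141 > 0, so the root lies in [1.5, 1.625]
f(1.5625) = 0.0842 > 0, so the root lies in [1.5, 1.5625]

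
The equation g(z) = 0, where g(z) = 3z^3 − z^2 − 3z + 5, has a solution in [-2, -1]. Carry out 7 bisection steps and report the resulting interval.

m = -1.5, g(m) = -2.875 (−); new bracket [-1.5, -1]
m = -1.25, g(m) = 1.328125 (+); new bracket [-1.5, -1.25]
m = -1.375, g(m) = -0.564453 (−); new bracket [-1.375, -1.25]
m = -1.3125, g(m) = 0.4319 (+); new bracket [-1.375, -1.3125]
m = -1.34375, g(m) = -0.0535 (−); new bracket [-1.34375, -1.3125]
m = -1.328125, g(m) = 0.1924 (+); new bracket [-1.34375, -1.328125]
m = -1.3359375, g(m) = 0.0702 (+); new bracket [-1.34375, -1.3359375]

[-1.34375, -1.3359375]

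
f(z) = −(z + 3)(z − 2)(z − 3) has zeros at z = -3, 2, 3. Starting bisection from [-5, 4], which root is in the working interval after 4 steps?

z = -0.5 gives f = -21.875, negative; keep [-5, -0.5]
z = -2.75 gives f = -6.828125, negative; keep [-5, -2.75]
z = -3.875 gives f = 35.341797, positive; keep [-3.875, -2.75]
z = -3.3125 gives f = 10.4797, positive; keep [-3.3125, -2.75]

-3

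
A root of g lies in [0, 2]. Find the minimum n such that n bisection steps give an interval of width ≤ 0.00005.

Width after n steps is 2/2^n. Need 2^n ≥ 2/0.00005 = 40000.
2^15 = 32768 < 40000 ≤ 2^16 = 65536, so n = 16.

16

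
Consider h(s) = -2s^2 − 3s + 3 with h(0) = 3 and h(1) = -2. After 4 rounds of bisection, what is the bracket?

s = 0.5 gives h = 1, positive; keep [0.5, 1]
s = 0.75 gives h = -0.375, negative; keep [0.5, 0.75]
s = 0.625 gives h = 0.34375, positive; keep [0.625, 0.75]
s = 0.6875 gives h = -0.0078, negative; keep [0.625, 0.6875]

[0.625, 0.6875]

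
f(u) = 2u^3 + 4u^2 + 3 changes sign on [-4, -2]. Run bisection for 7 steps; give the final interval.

midpoint -3: f = -15 < 0 → [-3, -2]
midpoint -2.5: f = -3.25 < 0 → [-2.5, -2]
midpoint -2.25: f = 0.46875 > 0 → [-2.5, -2.25]
midpoint -2.375: f = -1.2305 < 0 → [-2.375, -2.25]
midpoint -2.3125: f = -0.3423 < 0 → [-2.3125, -2.25]
midpoint -2.28125: f = 0.0727 > 0 → [-2.3125, -2.28125]
midpoint -2.296875: f = -0.1324 < 0 → [-2.296875, -2.28125]

[-2.296875, -2.28125]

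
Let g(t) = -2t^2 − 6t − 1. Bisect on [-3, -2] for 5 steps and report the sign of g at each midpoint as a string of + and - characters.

++-+-

g(-2.5) = 1.5 > 0, so the root lies in [-3, -2.5]
g(-2.75) = 0.375 > 0, so the root lies in [-3, -2.75]
g(-2.875) = -0.28125 < 0, so the root lies in [-2.875, -2.75]
g(-2.8125) = 0.0547 > 0, so the root lies in [-2.875, -2.8125]
g(-2.84375) = -0.1113 < 0, so the root lies in [-2.84375, -2.8125]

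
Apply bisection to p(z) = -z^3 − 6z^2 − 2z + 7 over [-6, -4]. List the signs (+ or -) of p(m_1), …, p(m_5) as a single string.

z = -5 gives p = -8, negative; keep [-6, -5]
z = -5.5 gives p = 2.875, positive; keep [-5.5, -5]
z = -5.25 gives p = -3.171875, negative; keep [-5.5, -5.25]
z = -5.375 gives p = -0.3066, negative; keep [-5.5, -5.375]
z = -5.4375 gives p = 1.2439, positive; keep [-5.4375, -5.375]

-+--+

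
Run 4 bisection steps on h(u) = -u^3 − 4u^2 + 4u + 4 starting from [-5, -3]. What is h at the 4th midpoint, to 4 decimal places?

h(-4) = -12 < 0, so the root lies in [-5, -4]
h(-4.5) = -3.875 < 0, so the root lies in [-5, -4.5]
h(-4.75) = 1.921875 > 0, so the root lies in [-4.75, -4.5]
h(-4.625) = -1.1309 < 0, so the root lies in [-4.75, -4.625]

-1.1309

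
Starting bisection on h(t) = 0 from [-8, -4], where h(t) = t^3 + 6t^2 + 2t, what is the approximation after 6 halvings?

-5.6875

t = -6 gives h = -12, negative; keep [-6, -4]
t = -5 gives h = 15, positive; keep [-6, -5]
t = -5.5 gives h = 4.125, positive; keep [-6, -5.5]
t = -5.75 gives h = -3.2344, negative; keep [-5.75, -5.5]
t = -5.625 gives h = 0.6152, positive; keep [-5.75, -5.625]
t = -5.6875 gives h = -1.2664, negative; keep [-5.6875, -5.625]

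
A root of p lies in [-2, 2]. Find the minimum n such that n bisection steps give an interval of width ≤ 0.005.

Width after n steps is 4/2^n. Need 2^n ≥ 4/0.005 = 800.
2^9 = 512 < 800 ≤ 2^10 = 1024, so n = 10.

10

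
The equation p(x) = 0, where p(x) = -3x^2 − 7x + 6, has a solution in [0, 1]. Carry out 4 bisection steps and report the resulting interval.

p(0.5) = 1.75 > 0, so the root lies in [0.5, 1]
p(0.75) = -0.9375 < 0, so the root lies in [0.5, 0.75]
p(0.625) = 0.453125 > 0, so the root lies in [0.625, 0.75]
p(0.6875) = -0.2305 < 0, so the root lies in [0.625, 0.6875]

[0.625, 0.6875]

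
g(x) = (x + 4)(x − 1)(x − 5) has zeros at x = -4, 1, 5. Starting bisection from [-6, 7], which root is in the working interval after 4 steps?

-4

x = 0.5 gives g = 10.125, positive; keep [-6, 0.5]
x = -2.75 gives g = 36.328125, positive; keep [-6, -2.75]
x = -4.375 gives g = -18.896484, negative; keep [-4.375, -2.75]
x = -3.5625 gives g = 17.0916, positive; keep [-4.375, -3.5625]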